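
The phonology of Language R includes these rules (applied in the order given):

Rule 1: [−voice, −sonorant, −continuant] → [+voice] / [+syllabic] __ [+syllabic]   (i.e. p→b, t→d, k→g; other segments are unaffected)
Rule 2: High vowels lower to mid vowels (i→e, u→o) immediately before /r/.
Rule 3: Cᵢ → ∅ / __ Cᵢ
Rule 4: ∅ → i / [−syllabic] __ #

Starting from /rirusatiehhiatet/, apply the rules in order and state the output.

Rule 1 (intervocalic voicing): /t/ is a voiceless stop between vowels /a/ and /i/, so it voices to [d]. /t/ is a voiceless stop between vowels /a/ and /e/, so it voices to [d]. /rirusatiehhiatet/ → rirusadiehhiadet.
Rule 2 (pre-rhotic lowering): /i/ is a high vowel immediately before /r/, so it lowers to [e]. /rirusadiehhiadet/ → rerusadiehhiadet.
Rule 3 (degemination): /hh/ is a geminate; the first /h/ deletes. /rerusadiehhiadet/ → rerusadiehiadet.
Rule 4 (final i-epenthesis): the form ends in the consonant /t/, so [i] is inserted word-finally. /rerusadiehiadet/ → rerusadiehiadeti.

rerusadiehiadeti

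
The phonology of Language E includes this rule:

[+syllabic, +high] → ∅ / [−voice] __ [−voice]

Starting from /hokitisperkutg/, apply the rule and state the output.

/i/ is a high vowel flanked by voiceless consonants /k/ and /t/, so it deletes.
/i/ is a high vowel flanked by voiceless consonants /t/ and /s/, so it deletes.
/u/ is a high vowel flanked by voiceless consonants /k/ and /t/, so it deletes.
Surface form: [hoktsperktg].

hoktsperktg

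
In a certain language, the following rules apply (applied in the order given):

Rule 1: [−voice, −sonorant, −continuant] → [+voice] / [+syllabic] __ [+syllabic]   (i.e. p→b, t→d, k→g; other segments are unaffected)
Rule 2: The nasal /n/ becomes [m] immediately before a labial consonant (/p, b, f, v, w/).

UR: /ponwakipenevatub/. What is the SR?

pomwagibenevadub

Rule 1 (intervocalic voicing): /k/ is a voiceless stop between vowels /a/ and /i/, so it voices to [g]. /p/ is a voiceless stop between vowels /i/ and /e/, so it voices to [b]. /t/ is a voiceless stop between vowels /a/ and /u/, so it voices to [d]. /ponwakipenevatub/ → ponwagibenevadub.
Rule 2 (nasal place assimilation): /n/ precedes the labial consonant /w/, so it assimilates in place to [m]. /ponwagibenevadub/ → pomwagibenevadub.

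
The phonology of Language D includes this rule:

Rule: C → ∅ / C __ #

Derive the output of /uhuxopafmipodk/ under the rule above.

/k/ is the second consonant of a word-final cluster /dk/, so it deletes.
The other instances of /h/, /x/, /p/, /f/, /m/, /d/ do not occur in the required environment and remain unchanged.
Surface form: [uhuxopafmipod].

uhuxopafmipod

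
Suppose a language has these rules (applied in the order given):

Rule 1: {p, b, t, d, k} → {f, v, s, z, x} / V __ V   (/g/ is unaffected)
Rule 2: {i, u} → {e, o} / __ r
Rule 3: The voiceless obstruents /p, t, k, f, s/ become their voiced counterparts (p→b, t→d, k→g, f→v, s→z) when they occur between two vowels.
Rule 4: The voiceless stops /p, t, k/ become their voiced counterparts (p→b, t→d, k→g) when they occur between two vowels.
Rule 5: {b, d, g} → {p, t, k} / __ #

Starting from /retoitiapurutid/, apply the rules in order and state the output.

rezoiziavoruzit

Rule 1 (intervocalic spirantization): /t/ is a stop between vowels /e/ and /o/, so it spirantizes to the fricative [s]. /t/ is a stop between vowels /i/ and /i/, so it spirantizes to the fricative [s]. /p/ is a stop between vowels /a/ and /u/, so it spirantizes to the fricative [f]. /t/ is a stop between vowels /u/ and /i/, so it spirantizes to the fricative [s]. /retoitiapurutid/ → resoisiafurusid.
Rule 2 (pre-rhotic lowering): /u/ is a high vowel immediately before /r/, so it lowers to [o]. /resoisiafurusid/ → resoisiaforusid.
Rule 3 (intervocalic voicing): /s/ is a voiceless obstruent between vowels /e/ and /o/, so it voices to [z]. /s/ is a voiceless obstruent between vowels /i/ and /i/, so it voices to [z]. /f/ is a voiceless obstruent between vowels /a/ and /o/, so it voices to [v]. /s/ is a voiceless obstruent between vowels /u/ and /i/, so it voices to [z]. /resoisiaforusid/ → rezoiziavoruzid.
Rule 4 (intervocalic voicing): no segment meets the environment; /rezoiziavoruzid/ is unchanged.
Rule 5 (final devoicing): /d/ is a voiced stop in word-final position, so it devoices to [t]. /rezoiziavoruzid/ → rezoiziavoruzit.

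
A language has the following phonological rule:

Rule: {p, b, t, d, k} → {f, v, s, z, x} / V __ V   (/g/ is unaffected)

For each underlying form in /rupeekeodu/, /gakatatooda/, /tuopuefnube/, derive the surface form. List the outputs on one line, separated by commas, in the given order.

rufeexeozu, gaxasasooza, tuofuefnuve

/rupeekeodu/: /p/ is a stop between vowels /u/ and /e/, so it spirantizes to the fricative [f]. /k/ is a stop between vowels /e/ and /e/, so it spirantizes to the fricative [x]. /d/ is a stop between vowels /o/ and /u/, so it spirantizes to the fricative [z]. → [rufeexeozu].
/gakatatooda/: /k/ is a stop between vowels /a/ and /a/, so it spirantizes to the fricative [x]. /t/ is a stop between vowels /a/ and /a/, so it spirantizes to the fricative [s]. /t/ is a stop between vowels /a/ and /o/, so it spirantizes to the fricative [s]. /d/ is a stop between vowels /o/ and /a/, so it spirantizes to the fricative [z]. → [gaxasasooza].
/tuopuefnube/: /p/ is a stop between vowels /o/ and /u/, so it spirantizes to the fricative [f]. /b/ is a stop between vowels /u/ and /e/, so it spirantizes to the fricative [v]. → [tuofuefnuve].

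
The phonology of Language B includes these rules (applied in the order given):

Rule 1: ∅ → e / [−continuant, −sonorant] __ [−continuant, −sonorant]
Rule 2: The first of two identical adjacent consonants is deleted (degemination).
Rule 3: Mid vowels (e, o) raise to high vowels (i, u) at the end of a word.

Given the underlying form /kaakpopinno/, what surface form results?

kaakepopinu

Rule 1 (stop-cluster e-epenthesis): /k/ and /p/ form a stop–stop cluster, so [e] is inserted between them. /kaakpopinno/ → kaakepopinno.
Rule 2 (degemination): /nn/ is a geminate; the first /n/ deletes. /kaakepopinno/ → kaakepopino.
Rule 3 (final vowel raising): /o/ is a mid vowel in word-final position, so it raises to [u]. /kaakepopino/ → kaakepopinu.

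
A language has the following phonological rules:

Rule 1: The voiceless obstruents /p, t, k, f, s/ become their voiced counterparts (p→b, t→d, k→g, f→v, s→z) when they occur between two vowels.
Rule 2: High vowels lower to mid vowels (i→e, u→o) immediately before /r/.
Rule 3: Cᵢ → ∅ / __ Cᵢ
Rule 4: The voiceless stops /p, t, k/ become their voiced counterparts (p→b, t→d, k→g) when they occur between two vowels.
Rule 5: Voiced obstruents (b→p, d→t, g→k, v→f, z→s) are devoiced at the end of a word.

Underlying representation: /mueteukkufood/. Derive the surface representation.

muedeuguvoot

Rule 1 (intervocalic voicing): /t/ is a voiceless obstruent between vowels /e/ and /e/, so it voices to [d]. /f/ is a voiceless obstruent between vowels /u/ and /o/, so it voices to [v]. /mueteukkufood/ → muedeukkuvood.
Rule 2 (pre-rhotic lowering): no segment meets the environment; /muedeukkuvood/ is unchanged.
Rule 3 (degemination): /kk/ is a geminate; the first /k/ deletes. /muedeukkuvood/ → muedeukuvood.
Rule 4 (intervocalic voicing): /k/ is a voiceless stop between vowels /u/ and /u/, so it voices to [g]. /muedeukuvood/ → muedeuguvood.
Rule 5 (final devoicing): /d/ is a voiced obstruent in word-final position, so it devoices to [t]. /muedeuguvood/ → muedeuguvoot.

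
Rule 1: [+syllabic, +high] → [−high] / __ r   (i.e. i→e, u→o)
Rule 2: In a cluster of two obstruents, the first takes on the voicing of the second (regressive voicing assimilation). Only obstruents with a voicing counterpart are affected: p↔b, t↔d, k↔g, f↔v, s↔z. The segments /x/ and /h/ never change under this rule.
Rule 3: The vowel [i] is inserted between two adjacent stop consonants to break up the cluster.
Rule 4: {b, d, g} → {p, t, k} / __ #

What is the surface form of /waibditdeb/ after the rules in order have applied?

Rule 1 (pre-rhotic lowering): no segment meets the environment; /waibditdeb/ is unchanged.
Rule 2 (regressive voicing assimilation): /t/ precedes the voiced obstruent /d/, so it voices to [d] by assimilation. /waibditdeb/ → waibdiddeb.
Rule 3 (stop-cluster i-epenthesis): /b/ and /d/ form a stop–stop cluster, so [i] is inserted between them. /d/ and /d/ form a stop–stop cluster, so [i] is inserted between them. /waibdiddeb/ → waibididideb.
Rule 4 (final devoicing): /b/ is a voiced stop in word-final position, so it devoices to [p]. /waibididideb/ → waibidididep.

waibidididep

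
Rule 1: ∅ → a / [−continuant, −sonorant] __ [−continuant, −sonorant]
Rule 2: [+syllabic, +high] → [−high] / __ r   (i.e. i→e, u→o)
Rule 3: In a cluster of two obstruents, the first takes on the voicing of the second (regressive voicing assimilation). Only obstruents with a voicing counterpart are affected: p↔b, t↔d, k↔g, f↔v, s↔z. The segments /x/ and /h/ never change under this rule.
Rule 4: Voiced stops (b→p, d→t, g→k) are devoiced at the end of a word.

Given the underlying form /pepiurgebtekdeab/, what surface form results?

pepiorgebatekadeap

Rule 1 (stop-cluster a-epenthesis): /b/ and /t/ form a stop–stop cluster, so [a] is inserted between them. /k/ and /d/ form a stop–stop cluster, so [a] is inserted between them. /pepiurgebtekdeab/ → pepiurgebatekadeab.
Rule 2 (pre-rhotic lowering): /u/ is a high vowel immediately before /r/, so it lowers to [o]. /pepiurgebatekadeab/ → pepiorgebatekadeab.
Rule 3 (regressive voicing assimilation): no segment meets the environment; /pepiorgebatekadeab/ is unchanged.
Rule 4 (final devoicing): /b/ is a voiced stop in word-final position, so it devoices to [p]. /pepiorgebatekadeab/ → pepiorgebatekadeap.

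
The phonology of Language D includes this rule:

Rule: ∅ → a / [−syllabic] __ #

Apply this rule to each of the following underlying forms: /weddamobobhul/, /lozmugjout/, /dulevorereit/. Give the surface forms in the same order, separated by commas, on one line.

/weddamobobhul/: the form ends in the consonant /l/, so [a] is inserted word-finally. → [weddamobobhula].
/lozmugjout/: the form ends in the consonant /t/, so [a] is inserted word-finally. → [lozmugjouta].
/dulevorereit/: the form ends in the consonant /t/, so [a] is inserted word-finally. → [dulevorereita].

weddamobobhula, lozmugjouta, dulevorereita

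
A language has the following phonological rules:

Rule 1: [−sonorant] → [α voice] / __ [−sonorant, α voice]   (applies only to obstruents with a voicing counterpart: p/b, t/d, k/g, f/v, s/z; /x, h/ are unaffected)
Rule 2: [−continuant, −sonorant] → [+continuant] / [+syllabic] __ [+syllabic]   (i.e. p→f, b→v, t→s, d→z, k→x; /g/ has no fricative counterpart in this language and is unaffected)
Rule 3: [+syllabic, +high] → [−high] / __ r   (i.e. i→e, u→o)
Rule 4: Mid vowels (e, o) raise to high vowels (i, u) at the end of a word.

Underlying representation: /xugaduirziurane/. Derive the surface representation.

xugazuerziorani

Rule 1 (regressive voicing assimilation): no segment meets the environment; /xugaduirziurane/ is unchanged.
Rule 2 (intervocalic spirantization): /d/ is a stop between vowels /a/ and /u/, so it spirantizes to the fricative [z]. /xugaduirziurane/ → xugazuirziurane.
Rule 3 (pre-rhotic lowering): /i/ is a high vowel immediately before /r/, so it lowers to [e]. /u/ is a high vowel immediately before /r/, so it lowers to [o]. /xugazuirziurane/ → xugazuerziorane.
Rule 4 (final vowel raising): /e/ is a mid vowel in word-final position, so it raises to [i]. /xugazuerziorane/ → xugazuerziorani.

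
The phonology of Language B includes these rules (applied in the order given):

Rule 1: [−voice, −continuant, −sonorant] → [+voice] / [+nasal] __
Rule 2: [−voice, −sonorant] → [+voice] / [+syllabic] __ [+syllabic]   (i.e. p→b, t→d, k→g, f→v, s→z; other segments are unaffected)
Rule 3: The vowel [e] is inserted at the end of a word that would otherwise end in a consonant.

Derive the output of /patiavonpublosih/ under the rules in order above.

Rule 1 (post-nasal voicing): /p/ is a voiceless stop immediately after the nasal /n/, so it voices to [b]. /patiavonpublosih/ → patiavonbublosih.
Rule 2 (intervocalic voicing): /t/ is a voiceless obstruent between vowels /a/ and /i/, so it voices to [d]. /s/ is a voiceless obstruent between vowels /o/ and /i/, so it voices to [z]. /patiavonbublosih/ → padiavonbublozih.
Rule 3 (final e-epenthesis): the form ends in the consonant /h/, so [e] is inserted word-finally. /padiavonbublozih/ → padiavonbublozihe.

padiavonbublozihe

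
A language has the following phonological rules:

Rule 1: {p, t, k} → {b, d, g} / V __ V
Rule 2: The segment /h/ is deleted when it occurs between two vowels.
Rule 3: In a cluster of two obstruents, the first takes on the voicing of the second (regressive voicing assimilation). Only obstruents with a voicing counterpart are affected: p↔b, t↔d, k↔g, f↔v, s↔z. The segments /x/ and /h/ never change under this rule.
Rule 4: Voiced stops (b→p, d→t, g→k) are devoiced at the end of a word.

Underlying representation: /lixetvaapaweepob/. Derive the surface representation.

lixedvaabaweebop

Rule 1 (intervocalic voicing): /p/ is a voiceless stop between vowels /a/ and /a/, so it voices to [b]. /p/ is a voiceless stop between vowels /e/ and /o/, so it voices to [b]. /lixetvaapaweepob/ → lixetvaabaweebob.
Rule 2 (intervocalic h-deletion): no segment meets the environment; /lixetvaabaweebob/ is unchanged.
Rule 3 (regressive voicing assimilation): /t/ precedes the voiced obstruent /v/, so it voices to [d] by assimilation. /lixetvaabaweebob/ → lixedvaabaweebob.
Rule 4 (final devoicing): /b/ is a voiced stop in word-final position, so it devoices to [p]. /lixedvaabaweebob/ → lixedvaabaweebop.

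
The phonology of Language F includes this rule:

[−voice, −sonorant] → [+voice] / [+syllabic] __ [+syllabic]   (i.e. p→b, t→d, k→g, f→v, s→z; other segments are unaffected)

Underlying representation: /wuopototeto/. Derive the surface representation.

wuobododedo

/p/ is a voiceless obstruent between vowels /o/ and /o/, so it voices to [b].
/t/ is a voiceless obstruent between vowels /o/ and /o/, so it voices to [d].
/t/ is a voiceless obstruent between vowels /o/ and /e/, so it voices to [d].
/t/ is a voiceless obstruent between vowels /e/ and /o/, so it voices to [d].
Surface form: [wuobododedo].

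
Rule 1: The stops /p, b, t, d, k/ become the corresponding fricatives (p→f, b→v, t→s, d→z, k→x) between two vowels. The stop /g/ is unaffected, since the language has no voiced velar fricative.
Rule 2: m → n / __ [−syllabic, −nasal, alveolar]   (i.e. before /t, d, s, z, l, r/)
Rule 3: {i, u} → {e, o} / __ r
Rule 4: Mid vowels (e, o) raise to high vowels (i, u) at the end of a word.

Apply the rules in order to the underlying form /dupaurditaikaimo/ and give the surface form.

dufaordisaixaimu

Rule 1 (intervocalic spirantization): /p/ is a stop between vowels /u/ and /a/, so it spirantizes to the fricative [f]. /t/ is a stop between vowels /i/ and /a/, so it spirantizes to the fricative [s]. /k/ is a stop between vowels /i/ and /a/, so it spirantizes to the fricative [x]. /dupaurditaikaimo/ → dufaurdisaixaimo.
Rule 2 (nasal place assimilation): no segment meets the environment; /dufaurdisaixaimo/ is unchanged.
Rule 3 (pre-rhotic lowering): /u/ is a high vowel immediately before /r/, so it lowers to [o]. /dufaurdisaixaimo/ → dufaordisaixaimo.
Rule 4 (final vowel raising): /o/ is a mid vowel in word-final position, so it raises to [u]. /dufaordisaixaimo/ → dufaordisaixaimu.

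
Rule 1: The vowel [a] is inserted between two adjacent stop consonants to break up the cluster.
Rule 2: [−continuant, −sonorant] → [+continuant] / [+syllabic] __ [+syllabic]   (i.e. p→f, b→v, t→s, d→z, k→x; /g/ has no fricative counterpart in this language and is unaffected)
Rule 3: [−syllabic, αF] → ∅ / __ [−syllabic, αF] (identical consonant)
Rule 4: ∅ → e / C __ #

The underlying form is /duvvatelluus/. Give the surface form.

Rule 1 (stop-cluster a-epenthesis): no segment meets the environment; /duvvatelluus/ is unchanged.
Rule 2 (intervocalic spirantization): /t/ is a stop between vowels /a/ and /e/, so it spirantizes to the fricative [s]. /duvvatelluus/ → duvvaselluus.
Rule 3 (degemination): /vv/ is a geminate; the first /v/ deletes. /ll/ is a geminate; the first /l/ deletes. /duvvaselluus/ → duvaseluus.
Rule 4 (final e-epenthesis): the form ends in the consonant /s/, so [e] is inserted word-finally. /duvaseluus/ → duvaseluuse.

duvaseluuse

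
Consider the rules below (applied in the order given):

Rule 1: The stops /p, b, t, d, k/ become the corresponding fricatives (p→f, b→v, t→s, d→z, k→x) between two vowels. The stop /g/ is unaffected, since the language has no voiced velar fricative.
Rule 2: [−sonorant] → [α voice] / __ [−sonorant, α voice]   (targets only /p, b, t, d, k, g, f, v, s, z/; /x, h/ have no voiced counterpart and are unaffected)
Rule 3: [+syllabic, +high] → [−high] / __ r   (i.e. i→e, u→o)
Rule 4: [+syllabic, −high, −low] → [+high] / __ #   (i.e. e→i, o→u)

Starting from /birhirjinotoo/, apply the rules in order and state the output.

Rule 1 (intervocalic spirantization): /t/ is a stop between vowels /o/ and /o/, so it spirantizes to the fricative [s]. /birhirjinotoo/ → birhirjinosoo.
Rule 2 (regressive voicing assimilation): no segment meets the environment; /birhirjinosoo/ is unchanged.
Rule 3 (pre-rhotic lowering): /i/ is a high vowel immediately before /r/, so it lowers to [e]. /i/ is a high vowel immediately before /r/, so it lowers to [e]. /birhirjinosoo/ → berherjinosoo.
Rule 4 (final vowel raising): /o/ is a mid vowel in word-final position, so it raises to [u]. /berherjinosoo/ → berherjinosou.

berherjinosou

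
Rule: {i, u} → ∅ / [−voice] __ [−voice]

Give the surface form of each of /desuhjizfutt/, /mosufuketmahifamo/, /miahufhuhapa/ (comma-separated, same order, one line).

deshjizftt, mosfketmahfamo, miahfhhapa

/desuhjizfutt/: /u/ is a high vowel flanked by voiceless consonants /s/ and /h/, so it deletes. /u/ is a high vowel flanked by voiceless consonants /f/ and /t/, so it deletes. → [deshjizftt].
/mosufuketmahifamo/: /u/ is a high vowel flanked by voiceless consonants /s/ and /f/, so it deletes. /u/ is a high vowel flanked by voiceless consonants /f/ and /k/, so it deletes. /i/ is a high vowel flanked by voiceless consonants /h/ and /f/, so it deletes. → [mosfketmahfamo].
/miahufhuhapa/: /u/ is a high vowel flanked by voiceless consonants /h/ and /f/, so it deletes. /u/ is a high vowel flanked by voiceless consonants /h/ and /h/, so it deletes. → [miahfhhapa].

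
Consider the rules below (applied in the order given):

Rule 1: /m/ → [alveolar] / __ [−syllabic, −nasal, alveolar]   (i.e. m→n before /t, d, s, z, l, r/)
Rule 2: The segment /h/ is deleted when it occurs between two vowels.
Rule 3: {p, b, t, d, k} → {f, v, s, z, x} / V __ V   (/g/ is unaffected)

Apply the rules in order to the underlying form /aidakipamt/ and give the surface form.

Rule 1 (nasal place assimilation): /m/ precedes the alveolar consonant /t/, so it assimilates in place to [n]. /aidakipamt/ → aidakipant.
Rule 2 (intervocalic h-deletion): no segment meets the environment; /aidakipant/ is unchanged.
Rule 3 (intervocalic spirantization): /d/ is a stop between vowels /i/ and /a/, so it spirantizes to the fricative [z]. /k/ is a stop between vowels /a/ and /i/, so it spirantizes to the fricative [x]. /p/ is a stop between vowels /i/ and /a/, so it spirantizes to the fricative [f]. /aidakipant/ → aizaxifant.

aizaxifant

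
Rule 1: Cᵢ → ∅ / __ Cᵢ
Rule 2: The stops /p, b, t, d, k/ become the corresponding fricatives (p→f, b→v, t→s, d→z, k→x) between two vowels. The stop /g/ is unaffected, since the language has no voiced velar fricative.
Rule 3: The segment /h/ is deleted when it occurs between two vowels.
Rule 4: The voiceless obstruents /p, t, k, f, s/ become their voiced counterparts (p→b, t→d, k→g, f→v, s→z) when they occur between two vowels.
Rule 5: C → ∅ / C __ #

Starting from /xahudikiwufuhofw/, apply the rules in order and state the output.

xauzixiwuvuof

Rule 1 (degemination): no segment meets the environment; /xahudikiwufuhofw/ is unchanged.
Rule 2 (intervocalic spirantization): /d/ is a stop between vowels /u/ and /i/, so it spirantizes to the fricative [z]. /k/ is a stop between vowels /i/ and /i/, so it spirantizes to the fricative [x]. /xahudikiwufuhofw/ → xahuzixiwufuhofw.
Rule 3 (intervocalic h-deletion): /h/ occurs between vowels /a/ and /u/, so it deletes. /h/ occurs between vowels /u/ and /o/, so it deletes. /xahuzixiwufuhofw/ → xauzixiwufuofw.
Rule 4 (intervocalic voicing): /f/ is a voiceless obstruent between vowels /u/ and /u/, so it voices to [v]. /xauzixiwufuofw/ → xauzixiwuvuofw.
Rule 5 (final cluster simplification): /w/ is the second consonant of a word-final cluster /fw/, so it deletes. /xauzixiwuvuofw/ → xauzixiwuvuof.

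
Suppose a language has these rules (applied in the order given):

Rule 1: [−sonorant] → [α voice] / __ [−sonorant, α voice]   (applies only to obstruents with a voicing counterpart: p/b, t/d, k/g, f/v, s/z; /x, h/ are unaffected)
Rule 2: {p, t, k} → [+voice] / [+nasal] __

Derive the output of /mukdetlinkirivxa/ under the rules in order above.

Rule 1 (regressive voicing assimilation): /k/ precedes the voiced obstruent /d/, so it voices to [g] by assimilation. /v/ precedes the voiceless obstruent /x/, so it devoices to [f] by assimilation. /mukdetlinkirivxa/ → mugdetlinkirifxa.
Rule 2 (post-nasal voicing): /k/ is a voiceless stop immediately after the nasal /n/, so it voices to [g]. /mugdetlinkirifxa/ → mugdetlingirifxa.

mugdetlingirifxa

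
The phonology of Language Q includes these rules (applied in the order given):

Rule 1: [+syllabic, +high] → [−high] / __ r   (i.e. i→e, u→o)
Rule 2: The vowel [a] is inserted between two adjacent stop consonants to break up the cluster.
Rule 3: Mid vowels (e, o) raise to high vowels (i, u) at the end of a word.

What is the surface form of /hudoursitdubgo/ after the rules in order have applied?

hudoorsitadubagu

Rule 1 (pre-rhotic lowering): /u/ is a high vowel immediately before /r/, so it lowers to [o]. /hudoursitdubgo/ → hudoorsitdubgo.
Rule 2 (stop-cluster a-epenthesis): /t/ and /d/ form a stop–stop cluster, so [a] is inserted between them. /b/ and /g/ form a stop–stop cluster, so [a] is inserted between them. /hudoorsitdubgo/ → hudoorsitadubago.
Rule 3 (final vowel raising): /o/ is a mid vowel in word-final position, so it raises to [u]. /hudoorsitadubago/ → hudoorsitadubagu.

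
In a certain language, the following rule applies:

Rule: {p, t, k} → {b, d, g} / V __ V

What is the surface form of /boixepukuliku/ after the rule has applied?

boixebuguligu

/p/ is a voiceless stop between vowels /e/ and /u/, so it voices to [b].
/k/ is a voiceless stop between vowels /u/ and /u/, so it voices to [g].
/k/ is a voiceless stop between vowels /i/ and /u/, so it voices to [g].
Surface form: [boixebuguligu].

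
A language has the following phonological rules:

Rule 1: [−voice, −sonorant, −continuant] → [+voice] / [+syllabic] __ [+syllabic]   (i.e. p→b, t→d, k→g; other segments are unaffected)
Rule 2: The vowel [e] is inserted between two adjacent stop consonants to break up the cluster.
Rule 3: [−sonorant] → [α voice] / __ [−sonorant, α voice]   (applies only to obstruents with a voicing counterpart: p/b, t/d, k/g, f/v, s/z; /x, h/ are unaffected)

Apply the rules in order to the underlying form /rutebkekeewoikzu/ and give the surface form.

rudebekegeewoigzu

Rule 1 (intervocalic voicing): /t/ is a voiceless stop between vowels /u/ and /e/, so it voices to [d]. /k/ is a voiceless stop between vowels /e/ and /e/, so it voices to [g]. /rutebkekeewoikzu/ → rudebkegeewoikzu.
Rule 2 (stop-cluster e-epenthesis): /b/ and /k/ form a stop–stop cluster, so [e] is inserted between them. /rudebkegeewoikzu/ → rudebekegeewoikzu.
Rule 3 (regressive voicing assimilation): /k/ precedes the voiced obstruent /z/, so it voices to [g] by assimilation. /rudebekegeewoikzu/ → rudebekegeewoigzu.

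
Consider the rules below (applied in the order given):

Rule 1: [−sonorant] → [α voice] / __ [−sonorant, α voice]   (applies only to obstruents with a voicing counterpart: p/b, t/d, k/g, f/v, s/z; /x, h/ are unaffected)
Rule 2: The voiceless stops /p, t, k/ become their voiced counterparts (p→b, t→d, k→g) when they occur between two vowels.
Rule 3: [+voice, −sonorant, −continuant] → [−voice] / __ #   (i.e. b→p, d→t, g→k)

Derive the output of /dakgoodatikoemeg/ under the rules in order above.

Rule 1 (regressive voicing assimilation): /k/ precedes the voiced obstruent /g/, so it voices to [g] by assimilation. /dakgoodatikoemeg/ → daggoodatikoemeg.
Rule 2 (intervocalic voicing): /t/ is a voiceless stop between vowels /a/ and /i/, so it voices to [d]. /k/ is a voiceless stop between vowels /i/ and /o/, so it voices to [g]. /daggoodatikoemeg/ → daggoodadigoemeg.
Rule 3 (final devoicing): /g/ is a voiced stop in word-final position, so it devoices to [k]. /daggoodadigoemeg/ → daggoodadigoemek.

daggoodadigoemek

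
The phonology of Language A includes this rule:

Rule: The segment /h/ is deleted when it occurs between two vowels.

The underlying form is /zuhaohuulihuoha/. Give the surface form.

zuaouuliuoa

/h/ occurs between vowels /u/ and /a/, so it deletes.
/h/ occurs between vowels /o/ and /u/, so it deletes.
/h/ occurs between vowels /i/ and /u/, so it deletes.
/h/ occurs between vowels /o/ and /a/, so it deletes.
Surface form: [zuaouuliuoa].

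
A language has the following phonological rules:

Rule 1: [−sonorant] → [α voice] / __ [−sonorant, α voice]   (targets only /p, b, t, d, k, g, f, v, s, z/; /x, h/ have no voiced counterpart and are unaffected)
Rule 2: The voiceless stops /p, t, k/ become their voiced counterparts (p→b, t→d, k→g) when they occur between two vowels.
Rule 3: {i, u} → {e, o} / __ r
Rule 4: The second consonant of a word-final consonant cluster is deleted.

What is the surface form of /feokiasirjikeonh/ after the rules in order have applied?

Rule 1 (regressive voicing assimilation): no segment meets the environment; /feokiasirjikeonh/ is unchanged.
Rule 2 (intervocalic voicing): /k/ is a voiceless stop between vowels /o/ and /i/, so it voices to [g]. /k/ is a voiceless stop between vowels /i/ and /e/, so it voices to [g]. /feokiasirjikeonh/ → feogiasirjigeonh.
Rule 3 (pre-rhotic lowering): /i/ is a high vowel immediately before /r/, so it lowers to [e]. /feogiasirjigeonh/ → feogiaserjigeonh.
Rule 4 (final cluster simplification): /h/ is the second consonant of a word-final cluster /nh/, so it deletes. /feogiaserjigeonh/ → feogiaserjigeon.

feogiaserjigeon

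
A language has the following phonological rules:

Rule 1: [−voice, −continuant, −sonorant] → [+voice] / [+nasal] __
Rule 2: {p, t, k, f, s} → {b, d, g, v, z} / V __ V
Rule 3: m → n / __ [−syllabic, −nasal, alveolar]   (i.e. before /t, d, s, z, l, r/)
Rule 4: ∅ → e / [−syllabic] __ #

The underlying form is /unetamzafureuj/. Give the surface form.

unedanzavureuje

Rule 1 (post-nasal voicing): no segment meets the environment; /unetamzafureuj/ is unchanged.
Rule 2 (intervocalic voicing): /t/ is a voiceless obstruent between vowels /e/ and /a/, so it voices to [d]. /f/ is a voiceless obstruent between vowels /a/ and /u/, so it voices to [v]. /unetamzafureuj/ → unedamzavureuj.
Rule 3 (nasal place assimilation): /m/ precedes the alveolar consonant /z/, so it assimilates in place to [n]. /unedamzavureuj/ → unedanzavureuj.
Rule 4 (final e-epenthesis): the form ends in the consonant /j/, so [e] is inserted word-finally. /unedanzavureuj/ → unedanzavureuje.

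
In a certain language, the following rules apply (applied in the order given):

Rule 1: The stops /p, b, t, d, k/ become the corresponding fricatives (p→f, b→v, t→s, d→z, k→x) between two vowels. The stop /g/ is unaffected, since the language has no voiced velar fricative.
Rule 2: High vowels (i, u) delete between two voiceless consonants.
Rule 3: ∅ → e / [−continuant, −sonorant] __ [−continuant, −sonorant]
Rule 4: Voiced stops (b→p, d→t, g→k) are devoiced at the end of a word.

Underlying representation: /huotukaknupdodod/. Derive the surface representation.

huosxaknupedozot

Rule 1 (intervocalic spirantization): /t/ is a stop between vowels /o/ and /u/, so it spirantizes to the fricative [s]. /k/ is a stop between vowels /u/ and /a/, so it spirantizes to the fricative [x]. /d/ is a stop between vowels /o/ and /o/, so it spirantizes to the fricative [z]. /huotukaknupdodod/ → huosuxaknupdozod.
Rule 2 (high vowel syncope): /u/ is a high vowel flanked by voiceless consonants /s/ and /x/, so it deletes. /huosuxaknupdozod/ → huosxaknupdozod.
Rule 3 (stop-cluster e-epenthesis): /p/ and /d/ form a stop–stop cluster, so [e] is inserted between them. /huosxaknupdozod/ → huosxaknupedozod.
Rule 4 (final devoicing): /d/ is a voiced stop in word-final position, so it devoices to [t]. /huosxaknupedozod/ → huosxaknupedozot.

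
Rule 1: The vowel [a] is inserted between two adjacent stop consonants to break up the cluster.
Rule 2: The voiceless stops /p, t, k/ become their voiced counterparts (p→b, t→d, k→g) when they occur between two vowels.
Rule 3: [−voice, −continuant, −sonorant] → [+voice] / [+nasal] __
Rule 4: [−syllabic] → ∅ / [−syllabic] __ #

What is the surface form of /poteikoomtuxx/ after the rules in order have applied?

podeigoomdux

Rule 1 (stop-cluster a-epenthesis): no segment meets the environment; /poteikoomtuxx/ is unchanged.
Rule 2 (intervocalic voicing): /t/ is a voiceless stop between vowels /o/ and /e/, so it voices to [d]. /k/ is a voiceless stop between vowels /i/ and /o/, so it voices to [g]. /poteikoomtuxx/ → podeigoomtuxx.
Rule 3 (post-nasal voicing): /t/ is a voiceless stop immediately after the nasal /m/, so it voices to [d]. /podeigoomtuxx/ → podeigoomduxx.
Rule 4 (final cluster simplification): /x/ is the second consonant of a word-final cluster /xx/, so it deletes. /podeigoomduxx/ → podeigoomdux.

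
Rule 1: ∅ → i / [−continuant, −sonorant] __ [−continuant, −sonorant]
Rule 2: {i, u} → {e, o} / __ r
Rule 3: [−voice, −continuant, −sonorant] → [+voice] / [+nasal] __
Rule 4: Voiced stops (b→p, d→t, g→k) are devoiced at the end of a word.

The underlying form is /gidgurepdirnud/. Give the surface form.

Rule 1 (stop-cluster i-epenthesis): /d/ and /g/ form a stop–stop cluster, so [i] is inserted between them. /p/ and /d/ form a stop–stop cluster, so [i] is inserted between them. /gidgurepdirnud/ → gidigurepidirnud.
Rule 2 (pre-rhotic lowering): /u/ is a high vowel immediately before /r/, so it lowers to [o]. /i/ is a high vowel immediately before /r/, so it lowers to [e]. /gidigurepidirnud/ → gidigorepidernud.
Rule 3 (post-nasal voicing): no segment meets the environment; /gidigorepidernud/ is unchanged.
Rule 4 (final devoicing): /d/ is a voiced stop in word-final position, so it devoices to [t]. /gidigorepidernud/ → gidigorepidernut.

gidigorepidernut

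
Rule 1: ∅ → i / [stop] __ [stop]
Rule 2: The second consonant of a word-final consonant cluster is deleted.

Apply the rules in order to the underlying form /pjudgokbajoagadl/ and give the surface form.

pjudigokibajoagad

Rule 1 (stop-cluster i-epenthesis): /d/ and /g/ form a stop–stop cluster, so [i] is inserted between them. /k/ and /b/ form a stop–stop cluster, so [i] is inserted between them. /pjudgokbajoagadl/ → pjudigokibajoagadl.
Rule 2 (final cluster simplification): /l/ is the second consonant of a word-final cluster /dl/, so it deletes. /pjudigokibajoagadl/ → pjudigokibajoagad.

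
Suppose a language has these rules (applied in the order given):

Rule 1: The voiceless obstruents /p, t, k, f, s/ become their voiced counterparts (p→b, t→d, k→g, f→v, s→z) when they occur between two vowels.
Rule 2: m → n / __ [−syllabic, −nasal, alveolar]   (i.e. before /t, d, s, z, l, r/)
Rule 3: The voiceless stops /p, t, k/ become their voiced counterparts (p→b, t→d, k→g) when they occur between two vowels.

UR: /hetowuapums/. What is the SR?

Rule 1 (intervocalic voicing): /t/ is a voiceless obstruent between vowels /e/ and /o/, so it voices to [d]. /p/ is a voiceless obstruent between vowels /a/ and /u/, so it voices to [b]. /hetowuapums/ → hedowuabums.
Rule 2 (nasal place assimilation): /m/ precedes the alveolar consonant /s/, so it assimilates in place to [n]. /hedowuabums/ → hedowuabuns.
Rule 3 (intervocalic voicing): no segment meets the environment; /hedowuabuns/ is unchanged.

hedowuabuns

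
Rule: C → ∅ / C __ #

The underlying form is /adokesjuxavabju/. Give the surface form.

No segment of /adokesjuxavabju/ meets the structural description of the rule, so the form surfaces unchanged.

adokesjuxavabju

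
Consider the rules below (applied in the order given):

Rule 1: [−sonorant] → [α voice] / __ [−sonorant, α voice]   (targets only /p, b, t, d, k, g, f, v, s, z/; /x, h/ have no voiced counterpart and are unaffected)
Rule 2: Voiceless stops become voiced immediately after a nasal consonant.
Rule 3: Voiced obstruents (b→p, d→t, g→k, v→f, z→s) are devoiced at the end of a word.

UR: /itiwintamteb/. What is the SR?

Rule 1 (regressive voicing assimilation): no segment meets the environment; /itiwintamteb/ is unchanged.
Rule 2 (post-nasal voicing): /t/ is a voiceless stop immediately after the nasal /n/, so it voices to [d]. /t/ is a voiceless stop immediately after the nasal /m/, so it voices to [d]. /itiwintamteb/ → itiwindamdeb.
Rule 3 (final devoicing): /b/ is a voiced obstruent in word-final position, so it devoices to [p]. /itiwindamdeb/ → itiwindamdep.

itiwindamdep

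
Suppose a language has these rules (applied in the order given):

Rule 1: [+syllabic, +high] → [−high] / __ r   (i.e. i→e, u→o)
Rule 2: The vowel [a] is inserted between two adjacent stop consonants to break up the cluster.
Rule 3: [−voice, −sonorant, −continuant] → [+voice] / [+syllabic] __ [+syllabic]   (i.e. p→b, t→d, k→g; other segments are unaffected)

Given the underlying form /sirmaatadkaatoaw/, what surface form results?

sermaadadagaadoaw

Rule 1 (pre-rhotic lowering): /i/ is a high vowel immediately before /r/, so it lowers to [e]. /sirmaatadkaatoaw/ → sermaatadkaatoaw.
Rule 2 (stop-cluster a-epenthesis): /d/ and /k/ form a stop–stop cluster, so [a] is inserted between them. /sermaatadkaatoaw/ → sermaatadakaatoaw.
Rule 3 (intervocalic voicing): /t/ is a voiceless stop between vowels /a/ and /a/, so it voices to [d]. /k/ is a voiceless stop between vowels /a/ and /a/, so it voices to [g]. /t/ is a voiceless stop between vowels /a/ and /o/, so it voices to [d]. /sermaatadakaatoaw/ → sermaadadagaadoaw.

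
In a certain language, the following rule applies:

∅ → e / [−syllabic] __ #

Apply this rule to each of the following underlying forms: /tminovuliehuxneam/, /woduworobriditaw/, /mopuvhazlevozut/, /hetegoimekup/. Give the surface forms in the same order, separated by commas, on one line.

tminovuliehuxneame, woduworobriditawe, mopuvhazlevozute, hetegoimekupe

/tminovuliehuxneam/: the form ends in the consonant /m/, so [e] is inserted word-finally. → [tminovuliehuxneame].
/woduworobriditaw/: the form ends in the consonant /w/, so [e] is inserted word-finally. → [woduworobriditawe].
/mopuvhazlevozut/: the form ends in the consonant /t/, so [e] is inserted word-finally. → [mopuvhazlevozute].
/hetegoimekup/: the form ends in the consonant /p/, so [e] is inserted word-finally. → [hetegoimekupe].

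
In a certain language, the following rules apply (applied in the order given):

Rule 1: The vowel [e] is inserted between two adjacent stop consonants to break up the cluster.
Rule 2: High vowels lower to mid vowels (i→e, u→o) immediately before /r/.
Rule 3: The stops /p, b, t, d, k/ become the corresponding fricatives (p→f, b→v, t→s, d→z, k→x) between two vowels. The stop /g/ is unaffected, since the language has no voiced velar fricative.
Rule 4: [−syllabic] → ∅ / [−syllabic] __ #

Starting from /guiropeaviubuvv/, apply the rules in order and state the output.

Rule 1 (stop-cluster e-epenthesis): no segment meets the environment; /guiropeaviubuvv/ is unchanged.
Rule 2 (pre-rhotic lowering): /i/ is a high vowel immediately before /r/, so it lowers to [e]. /guiropeaviubuvv/ → gueropeaviubuvv.
Rule 3 (intervocalic spirantization): /p/ is a stop between vowels /o/ and /e/, so it spirantizes to the fricative [f]. /b/ is a stop between vowels /u/ and /u/, so it spirantizes to the fricative [v]. /gueropeaviubuvv/ → guerofeaviuvuvv.
Rule 4 (final cluster simplification): /v/ is the second consonant of a word-final cluster /vv/, so it deletes. /guerofeaviuvuvv/ → guerofeaviuvuv.

guerofeaviuvuv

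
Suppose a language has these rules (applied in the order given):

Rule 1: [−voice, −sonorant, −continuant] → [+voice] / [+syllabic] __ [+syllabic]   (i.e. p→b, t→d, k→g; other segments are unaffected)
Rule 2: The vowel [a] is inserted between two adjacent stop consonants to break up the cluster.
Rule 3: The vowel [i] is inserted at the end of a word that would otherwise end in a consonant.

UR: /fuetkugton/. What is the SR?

fuetakugatoni

Rule 1 (intervocalic voicing): no segment meets the environment; /fuetkugton/ is unchanged.
Rule 2 (stop-cluster a-epenthesis): /t/ and /k/ form a stop–stop cluster, so [a] is inserted between them. /g/ and /t/ form a stop–stop cluster, so [a] is inserted between them. /fuetkugton/ → fuetakugaton.
Rule 3 (final i-epenthesis): the form ends in the consonant /n/, so [i] is inserted word-finally. /fuetakugaton/ → fuetakugatoni.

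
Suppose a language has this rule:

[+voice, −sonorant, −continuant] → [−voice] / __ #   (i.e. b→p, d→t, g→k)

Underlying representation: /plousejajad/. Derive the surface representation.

/d/ is a voiced stop in word-final position, so it devoices to [t].
Surface form: [plousejajat].

plousejajat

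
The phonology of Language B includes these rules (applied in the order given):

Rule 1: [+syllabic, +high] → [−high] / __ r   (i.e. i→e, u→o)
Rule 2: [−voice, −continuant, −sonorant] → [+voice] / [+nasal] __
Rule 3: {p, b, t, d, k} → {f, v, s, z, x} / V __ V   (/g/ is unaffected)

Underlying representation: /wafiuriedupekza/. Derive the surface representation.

wafioriezufekza

Rule 1 (pre-rhotic lowering): /u/ is a high vowel immediately before /r/, so it lowers to [o]. /wafiuriedupekza/ → wafioriedupekza.
Rule 2 (post-nasal voicing): no segment meets the environment; /wafioriedupekza/ is unchanged.
Rule 3 (intervocalic spirantization): /d/ is a stop between vowels /e/ and /u/, so it spirantizes to the fricative [z]. /p/ is a stop between vowels /u/ and /e/, so it spirantizes to the fricative [f]. /wafioriedupekza/ → wafioriezufekza.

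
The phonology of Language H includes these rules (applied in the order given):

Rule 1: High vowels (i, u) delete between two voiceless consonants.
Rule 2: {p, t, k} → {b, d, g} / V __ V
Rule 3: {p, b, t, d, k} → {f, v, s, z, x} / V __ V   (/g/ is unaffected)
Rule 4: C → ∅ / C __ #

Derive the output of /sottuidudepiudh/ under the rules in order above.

Rule 1 (high vowel syncope): no segment meets the environment; /sottuidudepiudh/ is unchanged.
Rule 2 (intervocalic voicing): /p/ is a voiceless stop between vowels /e/ and /i/, so it voices to [b]. /sottuidudepiudh/ → sottuidudebiudh.
Rule 3 (intervocalic spirantization): /d/ is a stop between vowels /i/ and /u/, so it spirantizes to the fricative [z]. /d/ is a stop between vowels /u/ and /e/, so it spirantizes to the fricative [z]. /b/ is a stop between vowels /e/ and /i/, so it spirantizes to the fricative [v]. /sottuidudebiudh/ → sottuizuzeviudh.
Rule 4 (final cluster simplification): /h/ is the second consonant of a word-final cluster /dh/, so it deletes. /sottuizuzeviudh/ → sottuizuzeviud.

sottuizuzeviud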